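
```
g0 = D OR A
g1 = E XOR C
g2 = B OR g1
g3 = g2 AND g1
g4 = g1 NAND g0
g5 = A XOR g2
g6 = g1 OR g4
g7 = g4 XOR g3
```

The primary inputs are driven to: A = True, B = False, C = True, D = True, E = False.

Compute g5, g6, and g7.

g0 = D OR A = True OR True = True
g1 = E XOR C = False XOR True = True
g2 = B OR g1 = False OR True = True
g3 = g2 AND g1 = True AND True = True
g4 = g1 NAND g0 = True NAND True = False
g5 = A XOR g2 = True XOR True = False
g6 = g1 OR g4 = True OR False = True
g7 = g4 XOR g3 = False XOR True = True

g5 = False; g6 = True; g7 = True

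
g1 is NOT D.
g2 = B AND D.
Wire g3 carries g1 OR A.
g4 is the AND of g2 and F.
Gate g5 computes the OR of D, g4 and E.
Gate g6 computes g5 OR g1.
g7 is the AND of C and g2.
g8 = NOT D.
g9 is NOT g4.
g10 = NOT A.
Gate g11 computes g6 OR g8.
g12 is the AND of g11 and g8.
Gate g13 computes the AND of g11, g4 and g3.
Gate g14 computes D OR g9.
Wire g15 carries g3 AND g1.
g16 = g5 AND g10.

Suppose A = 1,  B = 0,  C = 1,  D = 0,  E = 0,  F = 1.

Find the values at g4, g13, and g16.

g4 = 0, g13 = 0, g16 = 0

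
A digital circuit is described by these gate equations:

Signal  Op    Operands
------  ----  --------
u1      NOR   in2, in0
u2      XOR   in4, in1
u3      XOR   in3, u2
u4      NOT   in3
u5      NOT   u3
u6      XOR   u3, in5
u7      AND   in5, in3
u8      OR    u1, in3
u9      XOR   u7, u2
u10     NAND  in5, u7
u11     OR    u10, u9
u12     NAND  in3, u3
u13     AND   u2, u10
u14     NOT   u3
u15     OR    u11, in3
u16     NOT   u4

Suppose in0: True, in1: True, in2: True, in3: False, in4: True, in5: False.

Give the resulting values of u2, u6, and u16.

u2 = False, u6 = False, u16 = False

u2 = in4 XOR in1 = True XOR True = False
u3 = in3 XOR u2 = False XOR False = False
u4 = NOT in3 = NOT False = True
u6 = u3 XOR in5 = False XOR False = False
u16 = NOT u4 = NOT True = False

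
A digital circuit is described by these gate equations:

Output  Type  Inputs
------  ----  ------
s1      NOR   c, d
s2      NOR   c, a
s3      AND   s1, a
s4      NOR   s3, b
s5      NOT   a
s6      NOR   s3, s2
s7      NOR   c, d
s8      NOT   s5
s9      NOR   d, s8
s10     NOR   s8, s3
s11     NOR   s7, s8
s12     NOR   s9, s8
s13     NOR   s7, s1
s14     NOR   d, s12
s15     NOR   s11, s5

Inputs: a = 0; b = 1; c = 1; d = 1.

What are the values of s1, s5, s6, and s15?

s1 = c NOR d = 1 NOR 1 = 0
s2 = c NOR a = 1 NOR 0 = 0
s3 = s1 AND a = 0 AND 0 = 0
s5 = NOT a = NOT 0 = 1
s6 = s3 NOR s2 = 0 NOR 0 = 1
s7 = c NOR d = 1 NOR 1 = 0
s8 = NOT s5 = NOT 1 = 0
s11 = s7 NOR s8 = 0 NOR 0 = 1
s15 = s11 NOR s5 = 1 NOR 1 = 0

s1 = 0, s5 = 1, s6 = 1, s15 = 0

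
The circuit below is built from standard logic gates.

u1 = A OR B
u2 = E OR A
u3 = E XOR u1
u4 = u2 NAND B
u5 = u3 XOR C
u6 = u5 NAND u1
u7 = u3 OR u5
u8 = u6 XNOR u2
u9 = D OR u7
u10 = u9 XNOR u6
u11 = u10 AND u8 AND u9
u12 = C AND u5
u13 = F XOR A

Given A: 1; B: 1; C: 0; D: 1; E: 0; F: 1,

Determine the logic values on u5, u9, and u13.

u5 = 1, u9 = 1, u13 = 0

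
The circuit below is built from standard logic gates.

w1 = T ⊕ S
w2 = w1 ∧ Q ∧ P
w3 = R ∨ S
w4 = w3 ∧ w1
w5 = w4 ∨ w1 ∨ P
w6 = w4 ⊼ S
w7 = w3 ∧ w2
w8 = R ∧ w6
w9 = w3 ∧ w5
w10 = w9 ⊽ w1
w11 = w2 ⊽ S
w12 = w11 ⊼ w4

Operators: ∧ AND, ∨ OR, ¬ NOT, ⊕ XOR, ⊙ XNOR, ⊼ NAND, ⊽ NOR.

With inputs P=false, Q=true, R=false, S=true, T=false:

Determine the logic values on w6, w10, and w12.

w1 = T XOR S = false XOR true = true
w2 = w1 AND Q AND P = true AND true AND false = false
w3 = R OR S = false OR true = true
w4 = w3 AND w1 = true AND true = true
w5 = w4 OR w1 OR P = true OR true OR false = true
w6 = w4 NAND S = true NAND true = false
w9 = w3 AND w5 = true AND true = true
w10 = w9 NOR w1 = true NOR true = false
w11 = w2 NOR S = false NOR true = false
w12 = w11 NAND w4 = false NAND true = true

w6 = false, w10 = false, w12 = true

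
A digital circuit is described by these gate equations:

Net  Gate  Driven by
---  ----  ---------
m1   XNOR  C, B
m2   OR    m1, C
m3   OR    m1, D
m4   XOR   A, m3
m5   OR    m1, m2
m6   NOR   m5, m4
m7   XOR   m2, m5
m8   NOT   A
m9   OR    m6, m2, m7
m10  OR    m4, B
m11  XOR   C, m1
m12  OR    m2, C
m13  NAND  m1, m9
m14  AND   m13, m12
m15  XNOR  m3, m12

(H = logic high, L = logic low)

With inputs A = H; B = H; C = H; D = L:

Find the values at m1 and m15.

m1 = C XNOR B = H XNOR H = H
m2 = m1 OR C = H OR H = H
m3 = m1 OR D = H OR L = H
m12 = m2 OR C = H OR H = H
m15 = m3 XNOR m12 = H XNOR H = H

m1 = H, m15 = H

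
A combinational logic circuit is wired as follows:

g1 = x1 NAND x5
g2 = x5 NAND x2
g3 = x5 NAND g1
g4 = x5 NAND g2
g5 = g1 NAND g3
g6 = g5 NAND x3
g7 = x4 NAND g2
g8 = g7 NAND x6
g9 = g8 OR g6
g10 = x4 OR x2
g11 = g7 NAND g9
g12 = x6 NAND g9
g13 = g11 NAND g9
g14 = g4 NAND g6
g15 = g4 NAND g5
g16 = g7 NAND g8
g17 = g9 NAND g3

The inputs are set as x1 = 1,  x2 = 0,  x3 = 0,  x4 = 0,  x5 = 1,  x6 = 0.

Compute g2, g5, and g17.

g1 = x1 NAND x5 = 1 NAND 1 = 0
g2 = x5 NAND x2 = 1 NAND 0 = 1
g3 = x5 NAND g1 = 1 NAND 0 = 1
g5 = g1 NAND g3 = 0 NAND 1 = 1
g6 = g5 NAND x3 = 1 NAND 0 = 1
g7 = x4 NAND g2 = 0 NAND 1 = 1
g8 = g7 NAND x6 = 1 NAND 0 = 1
g9 = g8 OR g6 = 1 OR 1 = 1
g17 = g9 NAND g3 = 1 NAND 1 = 0

g2 = 1, g5 = 1, g17 = 0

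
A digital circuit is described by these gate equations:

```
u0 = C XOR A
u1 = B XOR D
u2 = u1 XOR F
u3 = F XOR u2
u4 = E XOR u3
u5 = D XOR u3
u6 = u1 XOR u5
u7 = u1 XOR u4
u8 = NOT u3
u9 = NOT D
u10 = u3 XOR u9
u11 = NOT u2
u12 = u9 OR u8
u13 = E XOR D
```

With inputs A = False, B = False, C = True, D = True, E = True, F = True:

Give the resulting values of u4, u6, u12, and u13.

u4 = False; u6 = True; u12 = False; u13 = False

u1 = B XOR D = False XOR True = True
u2 = u1 XOR F = True XOR True = False
u3 = F XOR u2 = True XOR False = True
u4 = E XOR u3 = True XOR True = False
u5 = D XOR u3 = True XOR True = False
u6 = u1 XOR u5 = True XOR False = True
u8 = NOT u3 = NOT True = False
u9 = NOT D = NOT True = False
u12 = u9 OR u8 = False OR False = False
u13 = E XOR D = True XOR True = False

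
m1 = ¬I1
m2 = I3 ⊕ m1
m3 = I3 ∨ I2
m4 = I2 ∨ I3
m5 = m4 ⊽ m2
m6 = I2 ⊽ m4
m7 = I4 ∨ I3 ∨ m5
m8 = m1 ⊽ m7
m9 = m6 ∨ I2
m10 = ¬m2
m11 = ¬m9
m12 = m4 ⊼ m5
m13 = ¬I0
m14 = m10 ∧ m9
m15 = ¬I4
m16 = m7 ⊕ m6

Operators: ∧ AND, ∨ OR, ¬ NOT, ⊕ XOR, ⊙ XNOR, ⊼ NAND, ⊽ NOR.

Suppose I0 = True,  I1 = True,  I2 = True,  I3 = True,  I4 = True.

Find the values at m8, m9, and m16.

m8 = False, m9 = True, m16 = True

m1 = NOT I1 = NOT True = False
m2 = I3 XOR m1 = True XOR False = True
m4 = I2 OR I3 = True OR True = True
m5 = m4 NOR m2 = True NOR True = False
m6 = I2 NOR m4 = True NOR True = False
m7 = I4 OR I3 OR m5 = True OR True OR False = True
m8 = m1 NOR m7 = False NOR True = False
m9 = m6 OR I2 = False OR True = True
m16 = m7 XOR m6 = True XOR False = True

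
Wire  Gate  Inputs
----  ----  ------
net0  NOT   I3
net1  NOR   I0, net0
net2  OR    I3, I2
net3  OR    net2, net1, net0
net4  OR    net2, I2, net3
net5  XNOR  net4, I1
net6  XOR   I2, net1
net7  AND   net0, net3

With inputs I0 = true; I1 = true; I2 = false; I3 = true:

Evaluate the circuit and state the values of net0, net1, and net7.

net0 = NOT I3 = NOT true = false
net1 = I0 NOR net0 = true NOR false = false
net2 = I3 OR I2 = true OR false = true
net3 = net2 OR net1 OR net0 = true OR false OR false = true
net7 = net0 AND net3 = false AND true = false

net0 = false  net1 = false  net7 = false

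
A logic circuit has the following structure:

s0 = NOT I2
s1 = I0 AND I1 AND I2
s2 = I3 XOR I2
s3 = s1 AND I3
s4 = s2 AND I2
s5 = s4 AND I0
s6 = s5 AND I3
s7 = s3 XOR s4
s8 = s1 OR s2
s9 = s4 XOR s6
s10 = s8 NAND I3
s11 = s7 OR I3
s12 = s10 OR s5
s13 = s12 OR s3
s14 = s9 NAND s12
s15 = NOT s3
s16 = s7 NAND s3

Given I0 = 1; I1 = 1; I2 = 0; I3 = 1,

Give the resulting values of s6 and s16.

s6 = 0, s16 = 1

s1 = I0 AND I1 AND I2 = 1 AND 1 AND 0 = 0
s2 = I3 XOR I2 = 1 XOR 0 = 1
s3 = s1 AND I3 = 0 AND 1 = 0
s4 = s2 AND I2 = 1 AND 0 = 0
s5 = s4 AND I0 = 0 AND 1 = 0
s6 = s5 AND I3 = 0 AND 1 = 0
s7 = s3 XOR s4 = 0 XOR 0 = 0
s16 = s7 NAND s3 = 0 NAND 0 = 1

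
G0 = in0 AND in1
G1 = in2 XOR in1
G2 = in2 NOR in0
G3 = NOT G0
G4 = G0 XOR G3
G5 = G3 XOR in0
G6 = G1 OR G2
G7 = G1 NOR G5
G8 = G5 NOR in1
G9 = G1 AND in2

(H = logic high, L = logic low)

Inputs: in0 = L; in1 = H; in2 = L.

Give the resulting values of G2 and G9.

G1 = in2 XOR in1 = L XOR H = H
G2 = in2 NOR in0 = L NOR L = H
G9 = G1 AND in2 = H AND L = L

G2 = H, G9 = L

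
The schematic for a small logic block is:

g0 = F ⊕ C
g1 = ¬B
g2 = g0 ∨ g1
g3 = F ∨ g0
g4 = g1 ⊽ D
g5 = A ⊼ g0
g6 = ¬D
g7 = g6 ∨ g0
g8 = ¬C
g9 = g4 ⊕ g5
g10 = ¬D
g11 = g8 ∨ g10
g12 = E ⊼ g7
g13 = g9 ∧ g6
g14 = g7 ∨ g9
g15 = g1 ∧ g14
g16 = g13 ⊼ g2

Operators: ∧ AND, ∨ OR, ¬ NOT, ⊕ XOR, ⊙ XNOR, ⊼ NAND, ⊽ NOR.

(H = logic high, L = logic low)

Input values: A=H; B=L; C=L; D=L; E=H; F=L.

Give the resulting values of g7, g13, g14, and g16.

g7 = H  g13 = H  g14 = H  g16 = L

g0 = F XOR C = L XOR L = L
g1 = NOT B = NOT L = H
g2 = g0 OR g1 = L OR H = H
g4 = g1 NOR D = H NOR L = L
g5 = A NAND g0 = H NAND L = H
g6 = NOT D = NOT L = H
g7 = g6 OR g0 = H OR L = H
g9 = g4 XOR g5 = L XOR H = H
g13 = g9 AND g6 = H AND H = H
g14 = g7 OR g9 = H OR H = H
g16 = g13 NAND g2 = H NAND H = L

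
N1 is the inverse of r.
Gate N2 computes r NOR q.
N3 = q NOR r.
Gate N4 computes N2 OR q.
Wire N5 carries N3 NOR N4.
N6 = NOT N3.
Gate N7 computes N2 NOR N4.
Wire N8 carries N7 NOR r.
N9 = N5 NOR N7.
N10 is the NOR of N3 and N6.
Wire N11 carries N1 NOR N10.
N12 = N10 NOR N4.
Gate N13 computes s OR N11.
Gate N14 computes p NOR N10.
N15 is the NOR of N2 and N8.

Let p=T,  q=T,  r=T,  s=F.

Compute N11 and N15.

N1 = NOT r = NOT T = F
N2 = r NOR q = T NOR T = F
N3 = q NOR r = T NOR T = F
N4 = N2 OR q = F OR T = T
N6 = NOT N3 = NOT F = T
N7 = N2 NOR N4 = F NOR T = F
N8 = N7 NOR r = F NOR T = F
N10 = N3 NOR N6 = F NOR T = F
N11 = N1 NOR N10 = F NOR F = T
N15 = N2 NOR N8 = F NOR F = T

N11 = T, N15 = T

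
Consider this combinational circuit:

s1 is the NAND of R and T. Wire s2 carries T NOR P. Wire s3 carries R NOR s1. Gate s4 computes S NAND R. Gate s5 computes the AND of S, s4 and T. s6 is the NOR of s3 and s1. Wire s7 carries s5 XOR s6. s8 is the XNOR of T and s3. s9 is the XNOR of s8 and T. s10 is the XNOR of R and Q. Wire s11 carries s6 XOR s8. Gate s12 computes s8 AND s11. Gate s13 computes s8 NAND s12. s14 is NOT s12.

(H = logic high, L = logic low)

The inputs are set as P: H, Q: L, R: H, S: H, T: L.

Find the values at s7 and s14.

s7 = L  s14 = L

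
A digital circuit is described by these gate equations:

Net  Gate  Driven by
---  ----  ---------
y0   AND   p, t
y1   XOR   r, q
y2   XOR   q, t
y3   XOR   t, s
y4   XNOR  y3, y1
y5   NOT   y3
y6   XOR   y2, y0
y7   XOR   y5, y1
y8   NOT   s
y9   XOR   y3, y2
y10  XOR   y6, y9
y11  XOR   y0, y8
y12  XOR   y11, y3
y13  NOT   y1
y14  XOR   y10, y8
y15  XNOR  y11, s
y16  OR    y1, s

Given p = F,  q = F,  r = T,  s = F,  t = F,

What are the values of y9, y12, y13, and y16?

y9 = F  y12 = T  y13 = F  y16 = T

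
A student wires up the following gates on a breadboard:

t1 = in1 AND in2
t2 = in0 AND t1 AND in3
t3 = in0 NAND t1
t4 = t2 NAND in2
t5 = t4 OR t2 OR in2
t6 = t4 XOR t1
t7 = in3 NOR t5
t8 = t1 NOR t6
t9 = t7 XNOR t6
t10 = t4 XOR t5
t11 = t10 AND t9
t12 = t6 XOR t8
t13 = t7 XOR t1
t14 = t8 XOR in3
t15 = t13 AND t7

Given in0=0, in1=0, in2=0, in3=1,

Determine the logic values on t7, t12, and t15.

t7 = 0, t12 = 1, t15 = 0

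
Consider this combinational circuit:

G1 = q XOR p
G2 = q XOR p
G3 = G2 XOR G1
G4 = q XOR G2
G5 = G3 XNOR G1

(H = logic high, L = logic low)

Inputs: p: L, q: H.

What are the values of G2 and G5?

G1 = q XOR p = H XOR L = H
G2 = q XOR p = H XOR L = H
G3 = G2 XOR G1 = H XOR H = L
G5 = G3 XNOR G1 = L XNOR H = L

G2 = H, G5 = L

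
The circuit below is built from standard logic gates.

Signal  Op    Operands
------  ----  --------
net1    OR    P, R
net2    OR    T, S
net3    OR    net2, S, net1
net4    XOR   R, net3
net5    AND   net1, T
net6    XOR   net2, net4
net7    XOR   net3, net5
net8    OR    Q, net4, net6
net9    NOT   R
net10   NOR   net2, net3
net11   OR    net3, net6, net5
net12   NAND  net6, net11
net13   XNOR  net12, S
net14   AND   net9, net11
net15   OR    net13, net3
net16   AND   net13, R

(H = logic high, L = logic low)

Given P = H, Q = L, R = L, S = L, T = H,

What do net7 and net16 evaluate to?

net7 = L; net16 = L

net1 = P OR R = H OR L = H
net2 = T OR S = H OR L = H
net3 = net2 OR S OR net1 = H OR L OR H = H
net4 = R XOR net3 = L XOR H = H
net5 = net1 AND T = H AND H = H
net6 = net2 XOR net4 = H XOR H = L
net7 = net3 XOR net5 = H XOR H = L
net11 = net3 OR net6 OR net5 = H OR L OR H = H
net12 = net6 NAND net11 = L NAND H = H
net13 = net12 XNOR S = H XNOR L = L
net16 = net13 AND R = L AND L = L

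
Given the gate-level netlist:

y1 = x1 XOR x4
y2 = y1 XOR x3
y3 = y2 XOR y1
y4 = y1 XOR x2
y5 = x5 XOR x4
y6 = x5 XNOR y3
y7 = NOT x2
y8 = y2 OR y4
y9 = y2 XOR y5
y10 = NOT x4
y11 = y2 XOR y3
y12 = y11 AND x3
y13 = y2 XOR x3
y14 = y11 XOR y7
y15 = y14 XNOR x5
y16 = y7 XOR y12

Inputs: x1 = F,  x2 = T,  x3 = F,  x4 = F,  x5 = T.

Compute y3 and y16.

y1 = x1 XOR x4 = F XOR F = F
y2 = y1 XOR x3 = F XOR F = F
y3 = y2 XOR y1 = F XOR F = F
y7 = NOT x2 = NOT T = F
y11 = y2 XOR y3 = F XOR F = F
y12 = y11 AND x3 = F AND F = F
y16 = y7 XOR y12 = F XOR F = F

y3 = F; y16 = F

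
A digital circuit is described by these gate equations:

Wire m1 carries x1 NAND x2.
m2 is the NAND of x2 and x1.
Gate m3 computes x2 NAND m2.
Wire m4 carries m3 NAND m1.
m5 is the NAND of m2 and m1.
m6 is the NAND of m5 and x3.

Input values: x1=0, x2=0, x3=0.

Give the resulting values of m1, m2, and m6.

m1 = 1, m2 = 1, m6 = 1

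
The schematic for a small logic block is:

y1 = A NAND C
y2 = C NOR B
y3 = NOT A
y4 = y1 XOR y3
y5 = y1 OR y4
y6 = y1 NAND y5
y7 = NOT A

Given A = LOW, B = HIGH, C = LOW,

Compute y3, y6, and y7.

y3 = HIGH; y6 = LOW; y7 = HIGH

y1 = A NAND C = LOW NAND LOW = HIGH
y3 = NOT A = NOT LOW = HIGH
y4 = y1 XOR y3 = HIGH XOR HIGH = LOW
y5 = y1 OR y4 = HIGH OR LOW = HIGH
y6 = y1 NAND y5 = HIGH NAND HIGH = LOW
y7 = NOT A = NOT LOW = HIGH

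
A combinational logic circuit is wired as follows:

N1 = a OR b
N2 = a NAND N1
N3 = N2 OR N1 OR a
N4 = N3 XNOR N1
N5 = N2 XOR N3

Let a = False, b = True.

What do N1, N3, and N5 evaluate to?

N1 = True; N3 = True; N5 = False

N1 = a OR b = False OR True = True
N2 = a NAND N1 = False NAND True = True
N3 = N2 OR N1 OR a = True OR True OR False = True
N5 = N2 XOR N3 = True XOR True = False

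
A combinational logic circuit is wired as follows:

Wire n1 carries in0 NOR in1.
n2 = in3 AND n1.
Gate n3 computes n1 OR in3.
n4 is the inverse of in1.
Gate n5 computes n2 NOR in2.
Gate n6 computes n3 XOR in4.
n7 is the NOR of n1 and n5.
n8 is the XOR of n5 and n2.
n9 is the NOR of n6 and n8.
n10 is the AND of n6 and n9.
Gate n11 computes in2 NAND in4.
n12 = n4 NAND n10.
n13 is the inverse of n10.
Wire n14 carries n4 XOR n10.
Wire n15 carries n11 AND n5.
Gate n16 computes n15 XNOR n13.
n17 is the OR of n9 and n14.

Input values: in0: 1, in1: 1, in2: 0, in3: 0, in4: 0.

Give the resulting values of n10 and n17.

n10 = 0, n17 = 0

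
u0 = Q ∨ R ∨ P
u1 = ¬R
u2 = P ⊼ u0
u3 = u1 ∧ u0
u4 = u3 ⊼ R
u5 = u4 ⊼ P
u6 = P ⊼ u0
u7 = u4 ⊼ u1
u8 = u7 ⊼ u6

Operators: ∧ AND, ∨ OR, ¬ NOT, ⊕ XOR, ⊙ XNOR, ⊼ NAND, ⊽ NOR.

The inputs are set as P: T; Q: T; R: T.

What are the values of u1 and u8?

u1 = F; u8 = T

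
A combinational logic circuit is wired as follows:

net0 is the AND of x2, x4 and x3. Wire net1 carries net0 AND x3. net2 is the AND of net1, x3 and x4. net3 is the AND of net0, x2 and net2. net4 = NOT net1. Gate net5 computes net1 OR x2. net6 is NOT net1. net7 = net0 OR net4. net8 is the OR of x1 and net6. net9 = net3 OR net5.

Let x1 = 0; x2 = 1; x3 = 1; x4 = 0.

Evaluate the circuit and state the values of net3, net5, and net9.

net0 = x2 AND x4 AND x3 = 1 AND 0 AND 1 = 0
net1 = net0 AND x3 = 0 AND 1 = 0
net2 = net1 AND x3 AND x4 = 0 AND 1 AND 0 = 0
net3 = net0 AND x2 AND net2 = 0 AND 1 AND 0 = 0
net5 = net1 OR x2 = 0 OR 1 = 1
net9 = net3 OR net5 = 0 OR 1 = 1

net3 = 0  net5 = 1  net9 = 1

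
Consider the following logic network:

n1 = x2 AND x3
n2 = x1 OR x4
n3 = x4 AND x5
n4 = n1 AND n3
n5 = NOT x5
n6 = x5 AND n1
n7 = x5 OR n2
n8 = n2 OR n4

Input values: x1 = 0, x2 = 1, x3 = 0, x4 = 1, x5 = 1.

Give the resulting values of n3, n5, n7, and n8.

n1 = x2 AND x3 = 1 AND 0 = 0
n2 = x1 OR x4 = 0 OR 1 = 1
n3 = x4 AND x5 = 1 AND 1 = 1
n4 = n1 AND n3 = 0 AND 1 = 0
n5 = NOT x5 = NOT 1 = 0
n7 = x5 OR n2 = 1 OR 1 = 1
n8 = n2 OR n4 = 1 OR 0 = 1

n3 = 1  n5 = 0  n7 = 1  n8 = 1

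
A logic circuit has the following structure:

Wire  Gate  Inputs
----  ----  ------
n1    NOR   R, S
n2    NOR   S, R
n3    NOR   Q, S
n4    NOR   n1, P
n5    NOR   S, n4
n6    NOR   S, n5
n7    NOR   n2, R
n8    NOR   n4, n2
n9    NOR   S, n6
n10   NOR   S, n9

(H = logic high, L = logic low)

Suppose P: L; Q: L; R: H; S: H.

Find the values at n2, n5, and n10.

n2 = L, n5 = L, n10 = L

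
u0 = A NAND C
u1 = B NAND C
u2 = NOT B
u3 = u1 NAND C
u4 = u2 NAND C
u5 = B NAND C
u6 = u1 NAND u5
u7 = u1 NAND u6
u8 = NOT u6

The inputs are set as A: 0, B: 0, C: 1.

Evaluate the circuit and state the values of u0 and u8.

u0 = 1  u8 = 1

u0 = A NAND C = 0 NAND 1 = 1
u1 = B NAND C = 0 NAND 1 = 1
u5 = B NAND C = 0 NAND 1 = 1
u6 = u1 NAND u5 = 1 NAND 1 = 0
u8 = NOT u6 = NOT 0 = 1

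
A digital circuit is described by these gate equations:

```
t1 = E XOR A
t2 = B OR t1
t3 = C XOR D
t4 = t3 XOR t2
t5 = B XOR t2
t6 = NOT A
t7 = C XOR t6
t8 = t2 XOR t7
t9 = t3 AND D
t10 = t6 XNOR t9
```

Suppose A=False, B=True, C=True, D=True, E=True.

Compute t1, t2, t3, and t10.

t1 = True; t2 = True; t3 = False; t10 = False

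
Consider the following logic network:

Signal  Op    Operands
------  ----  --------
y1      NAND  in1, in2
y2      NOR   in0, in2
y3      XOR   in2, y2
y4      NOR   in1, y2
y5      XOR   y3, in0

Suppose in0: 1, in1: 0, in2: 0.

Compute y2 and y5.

y2 = 0, y5 = 1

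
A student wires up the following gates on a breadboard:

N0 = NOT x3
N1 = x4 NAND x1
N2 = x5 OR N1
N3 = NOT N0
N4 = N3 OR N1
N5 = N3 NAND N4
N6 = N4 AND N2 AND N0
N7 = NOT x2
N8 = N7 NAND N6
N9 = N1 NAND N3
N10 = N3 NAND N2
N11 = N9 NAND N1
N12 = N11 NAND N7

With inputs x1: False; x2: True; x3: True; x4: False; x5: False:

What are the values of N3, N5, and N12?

N3 = True, N5 = False, N12 = True

N0 = NOT x3 = NOT True = False
N1 = x4 NAND x1 = False NAND False = True
N3 = NOT N0 = NOT False = True
N4 = N3 OR N1 = True OR True = True
N5 = N3 NAND N4 = True NAND True = False
N7 = NOT x2 = NOT True = False
N9 = N1 NAND N3 = True NAND True = False
N11 = N9 NAND N1 = False NAND True = True
N12 = N11 NAND N7 = True NAND False = True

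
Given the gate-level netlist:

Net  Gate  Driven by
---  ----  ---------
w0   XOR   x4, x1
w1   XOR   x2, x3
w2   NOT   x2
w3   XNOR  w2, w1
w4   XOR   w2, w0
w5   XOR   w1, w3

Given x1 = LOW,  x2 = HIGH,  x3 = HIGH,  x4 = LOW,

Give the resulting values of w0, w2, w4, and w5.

w0 = x4 XOR x1 = LOW XOR LOW = LOW
w1 = x2 XOR x3 = HIGH XOR HIGH = LOW
w2 = NOT x2 = NOT HIGH = LOW
w3 = w2 XNOR w1 = LOW XNOR LOW = HIGH
w4 = w2 XOR w0 = LOW XOR LOW = LOW
w5 = w1 XOR w3 = LOW XOR HIGH = HIGH

w0 = LOW; w2 = LOW; w4 = LOW; w5 = HIGH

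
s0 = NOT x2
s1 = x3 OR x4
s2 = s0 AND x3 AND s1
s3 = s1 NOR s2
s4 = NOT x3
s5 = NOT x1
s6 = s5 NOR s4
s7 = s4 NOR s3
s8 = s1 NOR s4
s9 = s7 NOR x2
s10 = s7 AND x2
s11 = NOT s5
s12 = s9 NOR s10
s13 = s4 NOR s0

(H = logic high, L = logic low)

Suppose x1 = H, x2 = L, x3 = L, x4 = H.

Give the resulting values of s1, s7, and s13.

s0 = NOT x2 = NOT L = H
s1 = x3 OR x4 = L OR H = H
s2 = s0 AND x3 AND s1 = H AND L AND H = L
s3 = s1 NOR s2 = H NOR L = L
s4 = NOT x3 = NOT L = H
s7 = s4 NOR s3 = H NOR L = L
s13 = s4 NOR s0 = H NOR H = L

s1 = H, s7 = L, s13 = L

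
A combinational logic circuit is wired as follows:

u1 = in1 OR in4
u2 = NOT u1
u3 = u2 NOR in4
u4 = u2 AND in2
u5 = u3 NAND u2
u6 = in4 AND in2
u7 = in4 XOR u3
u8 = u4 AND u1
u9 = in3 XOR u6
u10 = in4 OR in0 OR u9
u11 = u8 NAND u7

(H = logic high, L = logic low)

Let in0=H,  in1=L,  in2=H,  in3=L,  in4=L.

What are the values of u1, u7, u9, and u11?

u1 = in1 OR in4 = L OR L = L
u2 = NOT u1 = NOT L = H
u3 = u2 NOR in4 = H NOR L = L
u4 = u2 AND in2 = H AND H = H
u6 = in4 AND in2 = L AND H = L
u7 = in4 XOR u3 = L XOR L = L
u8 = u4 AND u1 = H AND L = L
u9 = in3 XOR u6 = L XOR L = L
u11 = u8 NAND u7 = L NAND L = H

u1 = L  u7 = L  u9 = L  u11 = H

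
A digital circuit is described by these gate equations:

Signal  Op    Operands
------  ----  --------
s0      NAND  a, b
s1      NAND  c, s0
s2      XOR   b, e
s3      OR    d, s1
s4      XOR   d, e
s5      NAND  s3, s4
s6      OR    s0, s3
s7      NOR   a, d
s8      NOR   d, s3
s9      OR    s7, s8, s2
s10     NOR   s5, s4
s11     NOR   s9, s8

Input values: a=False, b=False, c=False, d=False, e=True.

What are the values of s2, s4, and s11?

s2 = True; s4 = True; s11 = False

s0 = a NAND b = False NAND False = True
s1 = c NAND s0 = False NAND True = True
s2 = b XOR e = False XOR True = True
s3 = d OR s1 = False OR True = True
s4 = d XOR e = False XOR True = True
s7 = a NOR d = False NOR False = True
s8 = d NOR s3 = False NOR True = False
s9 = s7 OR s8 OR s2 = True OR False OR True = True
s11 = s9 NOR s8 = True NOR False = False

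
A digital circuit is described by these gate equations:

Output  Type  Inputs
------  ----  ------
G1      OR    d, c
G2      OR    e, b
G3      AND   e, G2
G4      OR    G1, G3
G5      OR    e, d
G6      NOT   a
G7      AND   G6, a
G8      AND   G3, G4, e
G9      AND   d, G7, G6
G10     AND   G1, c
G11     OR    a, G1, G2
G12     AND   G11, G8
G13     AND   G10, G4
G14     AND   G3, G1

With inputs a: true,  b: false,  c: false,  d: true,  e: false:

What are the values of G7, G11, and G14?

G7 = false; G11 = true; G14 = false

G1 = d OR c = true OR false = true
G2 = e OR b = false OR false = false
G3 = e AND G2 = false AND false = false
G6 = NOT a = NOT true = false
G7 = G6 AND a = false AND true = false
G11 = a OR G1 OR G2 = true OR true OR false = true
G14 = G3 AND G1 = false AND true = false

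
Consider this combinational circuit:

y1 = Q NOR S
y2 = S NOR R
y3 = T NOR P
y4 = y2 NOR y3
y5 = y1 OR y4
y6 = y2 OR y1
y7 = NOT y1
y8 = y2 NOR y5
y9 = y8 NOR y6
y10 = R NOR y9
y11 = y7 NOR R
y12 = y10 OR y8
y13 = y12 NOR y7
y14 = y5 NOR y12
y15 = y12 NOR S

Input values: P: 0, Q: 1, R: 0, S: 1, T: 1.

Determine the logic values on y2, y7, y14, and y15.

y1 = Q NOR S = 1 NOR 1 = 0
y2 = S NOR R = 1 NOR 0 = 0
y3 = T NOR P = 1 NOR 0 = 0
y4 = y2 NOR y3 = 0 NOR 0 = 1
y5 = y1 OR y4 = 0 OR 1 = 1
y6 = y2 OR y1 = 0 OR 0 = 0
y7 = NOT y1 = NOT 0 = 1
y8 = y2 NOR y5 = 0 NOR 1 = 0
y9 = y8 NOR y6 = 0 NOR 0 = 1
y10 = R NOR y9 = 0 NOR 1 = 0
y12 = y10 OR y8 = 0 OR 0 = 0
y14 = y5 NOR y12 = 1 NOR 0 = 0
y15 = y12 NOR S = 0 NOR 1 = 0

y2 = 0; y7 = 1; y14 = 0; y15 = 0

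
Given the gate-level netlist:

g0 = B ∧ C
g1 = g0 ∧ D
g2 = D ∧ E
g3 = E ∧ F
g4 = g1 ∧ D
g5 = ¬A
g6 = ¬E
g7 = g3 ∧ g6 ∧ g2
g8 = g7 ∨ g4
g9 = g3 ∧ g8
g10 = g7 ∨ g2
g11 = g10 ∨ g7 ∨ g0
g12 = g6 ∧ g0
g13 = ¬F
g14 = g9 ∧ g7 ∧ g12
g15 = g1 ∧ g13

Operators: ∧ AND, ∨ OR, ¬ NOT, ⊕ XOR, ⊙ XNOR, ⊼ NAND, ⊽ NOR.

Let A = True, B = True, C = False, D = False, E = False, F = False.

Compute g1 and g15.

g1 = False; g15 = False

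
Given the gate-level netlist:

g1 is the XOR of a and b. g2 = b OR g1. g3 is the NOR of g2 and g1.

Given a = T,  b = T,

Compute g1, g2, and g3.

g1 = a XOR b = T XOR T = F
g2 = b OR g1 = T OR F = T
g3 = g2 NOR g1 = T NOR F = F

g1 = F, g2 = T, g3 = F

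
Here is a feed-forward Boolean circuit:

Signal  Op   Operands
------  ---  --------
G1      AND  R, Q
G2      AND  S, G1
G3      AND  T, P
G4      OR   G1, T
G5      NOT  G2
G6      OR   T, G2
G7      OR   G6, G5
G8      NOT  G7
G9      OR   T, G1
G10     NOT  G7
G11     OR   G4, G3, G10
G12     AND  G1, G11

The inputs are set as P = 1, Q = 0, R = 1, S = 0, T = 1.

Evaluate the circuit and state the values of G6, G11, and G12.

G1 = R AND Q = 1 AND 0 = 0
G2 = S AND G1 = 0 AND 0 = 0
G3 = T AND P = 1 AND 1 = 1
G4 = G1 OR T = 0 OR 1 = 1
G5 = NOT G2 = NOT 0 = 1
G6 = T OR G2 = 1 OR 0 = 1
G7 = G6 OR G5 = 1 OR 1 = 1
G10 = NOT G7 = NOT 1 = 0
G11 = G4 OR G3 OR G10 = 1 OR 1 OR 0 = 1
G12 = G1 AND G11 = 0 AND 1 = 0

G6 = 1; G11 = 1; G12 = 0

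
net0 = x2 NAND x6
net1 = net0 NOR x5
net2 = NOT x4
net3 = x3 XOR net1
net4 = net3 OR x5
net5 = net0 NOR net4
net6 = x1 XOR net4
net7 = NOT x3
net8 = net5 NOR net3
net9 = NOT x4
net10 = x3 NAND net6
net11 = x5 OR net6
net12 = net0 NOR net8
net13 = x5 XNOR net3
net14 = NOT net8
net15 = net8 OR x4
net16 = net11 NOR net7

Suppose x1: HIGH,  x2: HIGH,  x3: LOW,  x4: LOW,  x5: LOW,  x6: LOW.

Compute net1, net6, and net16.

net1 = LOW, net6 = HIGH, net16 = LOW

net0 = x2 NAND x6 = HIGH NAND LOW = HIGH
net1 = net0 NOR x5 = HIGH NOR LOW = LOW
net3 = x3 XOR net1 = LOW XOR LOW = LOW
net4 = net3 OR x5 = LOW OR LOW = LOW
net6 = x1 XOR net4 = HIGH XOR LOW = HIGH
net7 = NOT x3 = NOT LOW = HIGH
net11 = x5 OR net6 = LOW OR HIGH = HIGH
net16 = net11 NOR net7 = HIGH NOR HIGH = LOW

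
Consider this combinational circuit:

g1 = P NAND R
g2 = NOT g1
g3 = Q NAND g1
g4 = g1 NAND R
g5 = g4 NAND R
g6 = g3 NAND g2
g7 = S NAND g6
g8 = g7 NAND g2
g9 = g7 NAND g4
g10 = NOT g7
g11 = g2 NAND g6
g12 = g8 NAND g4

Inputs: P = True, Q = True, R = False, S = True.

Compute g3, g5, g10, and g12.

g1 = P NAND R = True NAND False = True
g2 = NOT g1 = NOT True = False
g3 = Q NAND g1 = True NAND True = False
g4 = g1 NAND R = True NAND False = True
g5 = g4 NAND R = True NAND False = True
g6 = g3 NAND g2 = False NAND False = True
g7 = S NAND g6 = True NAND True = False
g8 = g7 NAND g2 = False NAND False = True
g10 = NOT g7 = NOT False = True
g12 = g8 NAND g4 = True NAND True = False

g3 = False  g5 = True  g10 = True  g12 = False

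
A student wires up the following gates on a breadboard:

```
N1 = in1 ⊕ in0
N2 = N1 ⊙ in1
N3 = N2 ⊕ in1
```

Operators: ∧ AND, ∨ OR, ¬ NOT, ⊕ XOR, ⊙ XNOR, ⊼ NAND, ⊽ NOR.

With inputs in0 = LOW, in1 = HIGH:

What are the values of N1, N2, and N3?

N1 = in1 XOR in0 = HIGH XOR LOW = HIGH
N2 = N1 XNOR in1 = HIGH XNOR HIGH = HIGH
N3 = N2 XOR in1 = HIGH XOR HIGH = LOW

N1 = HIGH, N2 = HIGH, N3 = LOW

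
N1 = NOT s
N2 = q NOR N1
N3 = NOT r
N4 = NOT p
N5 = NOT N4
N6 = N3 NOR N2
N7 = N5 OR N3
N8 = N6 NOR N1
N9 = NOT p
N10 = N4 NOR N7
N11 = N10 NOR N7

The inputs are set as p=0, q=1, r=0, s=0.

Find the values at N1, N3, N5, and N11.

N1 = 1; N3 = 1; N5 = 0; N11 = 0

N1 = NOT s = NOT 0 = 1
N3 = NOT r = NOT 0 = 1
N4 = NOT p = NOT 0 = 1
N5 = NOT N4 = NOT 1 = 0
N7 = N5 OR N3 = 0 OR 1 = 1
N10 = N4 NOR N7 = 1 NOR 1 = 0
N11 = N10 NOR N7 = 0 NOR 1 = 0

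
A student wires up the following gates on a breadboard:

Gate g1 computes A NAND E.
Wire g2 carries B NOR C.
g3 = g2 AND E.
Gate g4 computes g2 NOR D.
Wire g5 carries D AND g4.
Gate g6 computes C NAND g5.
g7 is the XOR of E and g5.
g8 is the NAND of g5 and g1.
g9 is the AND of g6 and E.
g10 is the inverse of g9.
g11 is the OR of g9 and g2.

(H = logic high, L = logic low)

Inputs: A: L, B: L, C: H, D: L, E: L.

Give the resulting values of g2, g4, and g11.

g2 = B NOR C = L NOR H = L
g4 = g2 NOR D = L NOR L = H
g5 = D AND g4 = L AND H = L
g6 = C NAND g5 = H NAND L = H
g9 = g6 AND E = H AND L = L
g11 = g9 OR g2 = L OR L = L

g2 = L  g4 = H  g11 = L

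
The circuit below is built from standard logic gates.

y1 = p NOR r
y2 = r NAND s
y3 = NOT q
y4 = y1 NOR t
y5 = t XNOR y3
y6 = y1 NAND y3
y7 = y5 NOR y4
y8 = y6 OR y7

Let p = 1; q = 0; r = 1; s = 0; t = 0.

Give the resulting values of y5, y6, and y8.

y1 = p NOR r = 1 NOR 1 = 0
y3 = NOT q = NOT 0 = 1
y4 = y1 NOR t = 0 NOR 0 = 1
y5 = t XNOR y3 = 0 XNOR 1 = 0
y6 = y1 NAND y3 = 0 NAND 1 = 1
y7 = y5 NOR y4 = 0 NOR 1 = 0
y8 = y6 OR y7 = 1 OR 0 = 1

y5 = 0, y6 = 1, y8 = 1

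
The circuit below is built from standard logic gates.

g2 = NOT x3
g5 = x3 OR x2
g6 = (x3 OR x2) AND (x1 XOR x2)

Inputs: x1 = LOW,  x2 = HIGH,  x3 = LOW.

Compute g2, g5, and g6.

g2 = HIGH, g5 = HIGH, g6 = HIGH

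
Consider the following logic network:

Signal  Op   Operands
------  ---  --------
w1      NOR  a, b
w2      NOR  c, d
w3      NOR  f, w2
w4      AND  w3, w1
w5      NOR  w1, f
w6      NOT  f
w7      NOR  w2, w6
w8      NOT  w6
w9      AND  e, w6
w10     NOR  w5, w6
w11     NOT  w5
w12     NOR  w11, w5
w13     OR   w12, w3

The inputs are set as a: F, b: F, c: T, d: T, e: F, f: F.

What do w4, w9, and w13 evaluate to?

w4 = T; w9 = F; w13 = T

w1 = a NOR b = F NOR F = T
w2 = c NOR d = T NOR T = F
w3 = f NOR w2 = F NOR F = T
w4 = w3 AND w1 = T AND T = T
w5 = w1 NOR f = T NOR F = F
w6 = NOT f = NOT F = T
w9 = e AND w6 = F AND T = F
w11 = NOT w5 = NOT F = T
w12 = w11 NOR w5 = T NOR F = F
w13 = w12 OR w3 = F OR T = T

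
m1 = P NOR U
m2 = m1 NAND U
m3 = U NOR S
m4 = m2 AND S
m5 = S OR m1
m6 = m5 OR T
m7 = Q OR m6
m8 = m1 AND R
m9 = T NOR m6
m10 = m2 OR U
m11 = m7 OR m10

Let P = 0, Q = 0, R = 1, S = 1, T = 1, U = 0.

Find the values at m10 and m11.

m10 = 1, m11 = 1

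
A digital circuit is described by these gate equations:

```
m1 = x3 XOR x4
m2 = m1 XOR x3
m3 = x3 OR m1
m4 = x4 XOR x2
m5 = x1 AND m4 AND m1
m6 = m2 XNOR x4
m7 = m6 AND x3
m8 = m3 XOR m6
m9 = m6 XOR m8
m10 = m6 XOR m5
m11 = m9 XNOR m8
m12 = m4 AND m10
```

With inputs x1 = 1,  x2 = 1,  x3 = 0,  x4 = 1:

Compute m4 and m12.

m1 = x3 XOR x4 = 0 XOR 1 = 1
m2 = m1 XOR x3 = 1 XOR 0 = 1
m4 = x4 XOR x2 = 1 XOR 1 = 0
m5 = x1 AND m4 AND m1 = 1 AND 0 AND 1 = 0
m6 = m2 XNOR x4 = 1 XNOR 1 = 1
m10 = m6 XOR m5 = 1 XOR 0 = 1
m12 = m4 AND m10 = 0 AND 1 = 0

m4 = 0; m12 = 0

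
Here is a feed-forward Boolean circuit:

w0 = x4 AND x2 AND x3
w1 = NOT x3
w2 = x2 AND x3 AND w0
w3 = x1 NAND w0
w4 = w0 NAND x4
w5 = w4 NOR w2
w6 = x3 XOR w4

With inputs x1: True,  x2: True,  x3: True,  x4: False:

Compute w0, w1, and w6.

w0 = False  w1 = False  w6 = False

w0 = x4 AND x2 AND x3 = False AND True AND True = False
w1 = NOT x3 = NOT True = False
w4 = w0 NAND x4 = False NAND False = True
w6 = x3 XOR w4 = True XOR True = False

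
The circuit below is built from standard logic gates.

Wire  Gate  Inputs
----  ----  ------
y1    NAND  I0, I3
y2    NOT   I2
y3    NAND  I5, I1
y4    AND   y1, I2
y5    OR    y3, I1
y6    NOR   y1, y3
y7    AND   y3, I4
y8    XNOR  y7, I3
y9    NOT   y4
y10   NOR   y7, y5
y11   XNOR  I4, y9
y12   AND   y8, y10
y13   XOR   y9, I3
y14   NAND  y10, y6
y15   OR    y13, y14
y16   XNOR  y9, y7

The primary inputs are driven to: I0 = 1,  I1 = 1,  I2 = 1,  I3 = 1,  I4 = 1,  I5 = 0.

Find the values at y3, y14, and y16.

y3 = 1; y14 = 1; y16 = 1

y1 = I0 NAND I3 = 1 NAND 1 = 0
y3 = I5 NAND I1 = 0 NAND 1 = 1
y4 = y1 AND I2 = 0 AND 1 = 0
y5 = y3 OR I1 = 1 OR 1 = 1
y6 = y1 NOR y3 = 0 NOR 1 = 0
y7 = y3 AND I4 = 1 AND 1 = 1
y9 = NOT y4 = NOT 0 = 1
y10 = y7 NOR y5 = 1 NOR 1 = 0
y14 = y10 NAND y6 = 0 NAND 0 = 1
y16 = y9 XNOR y7 = 1 XNOR 1 = 1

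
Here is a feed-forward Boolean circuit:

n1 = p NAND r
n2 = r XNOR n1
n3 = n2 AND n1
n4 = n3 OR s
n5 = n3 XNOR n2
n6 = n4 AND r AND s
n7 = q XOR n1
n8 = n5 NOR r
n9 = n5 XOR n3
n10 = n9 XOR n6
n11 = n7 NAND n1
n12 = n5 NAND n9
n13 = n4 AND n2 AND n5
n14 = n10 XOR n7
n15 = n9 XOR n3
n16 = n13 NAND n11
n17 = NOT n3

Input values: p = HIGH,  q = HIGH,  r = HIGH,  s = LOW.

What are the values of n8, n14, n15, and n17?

n8 = LOW; n14 = LOW; n15 = HIGH; n17 = HIGH

n1 = p NAND r = HIGH NAND HIGH = LOW
n2 = r XNOR n1 = HIGH XNOR LOW = LOW
n3 = n2 AND n1 = LOW AND LOW = LOW
n4 = n3 OR s = LOW OR LOW = LOW
n5 = n3 XNOR n2 = LOW XNOR LOW = HIGH
n6 = n4 AND r AND s = LOW AND HIGH AND LOW = LOW
n7 = q XOR n1 = HIGH XOR LOW = HIGH
n8 = n5 NOR r = HIGH NOR HIGH = LOW
n9 = n5 XOR n3 = HIGH XOR LOW = HIGH
n10 = n9 XOR n6 = HIGH XOR LOW = HIGH
n14 = n10 XOR n7 = HIGH XOR HIGH = LOW
n15 = n9 XOR n3 = HIGH XOR LOW = HIGH
n17 = NOT n3 = NOT LOW = HIGH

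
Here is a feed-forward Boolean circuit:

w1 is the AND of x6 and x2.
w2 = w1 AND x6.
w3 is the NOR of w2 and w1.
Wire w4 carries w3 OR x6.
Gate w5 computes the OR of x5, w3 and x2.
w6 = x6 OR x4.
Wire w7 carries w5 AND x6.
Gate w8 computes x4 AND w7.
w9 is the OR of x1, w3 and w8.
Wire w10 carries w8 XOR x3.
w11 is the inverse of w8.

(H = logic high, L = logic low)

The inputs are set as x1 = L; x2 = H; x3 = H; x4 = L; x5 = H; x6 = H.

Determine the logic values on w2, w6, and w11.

w2 = H, w6 = H, w11 = H

w1 = x6 AND x2 = H AND H = H
w2 = w1 AND x6 = H AND H = H
w3 = w2 NOR w1 = H NOR H = L
w5 = x5 OR w3 OR x2 = H OR L OR H = H
w6 = x6 OR x4 = H OR L = H
w7 = w5 AND x6 = H AND H = H
w8 = x4 AND w7 = L AND H = L
w11 = NOT w8 = NOT L = H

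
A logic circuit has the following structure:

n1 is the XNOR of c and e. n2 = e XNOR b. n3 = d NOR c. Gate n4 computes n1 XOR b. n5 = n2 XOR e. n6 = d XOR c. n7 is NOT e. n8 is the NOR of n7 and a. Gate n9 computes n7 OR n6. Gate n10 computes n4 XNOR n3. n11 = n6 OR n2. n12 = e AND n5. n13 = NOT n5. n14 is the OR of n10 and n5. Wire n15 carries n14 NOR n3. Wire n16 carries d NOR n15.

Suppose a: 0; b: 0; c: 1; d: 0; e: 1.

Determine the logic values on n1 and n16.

n1 = 1  n16 = 1

n1 = c XNOR e = 1 XNOR 1 = 1
n2 = e XNOR b = 1 XNOR 0 = 0
n3 = d NOR c = 0 NOR 1 = 0
n4 = n1 XOR b = 1 XOR 0 = 1
n5 = n2 XOR e = 0 XOR 1 = 1
n10 = n4 XNOR n3 = 1 XNOR 0 = 0
n14 = n10 OR n5 = 0 OR 1 = 1
n15 = n14 NOR n3 = 1 NOR 0 = 0
n16 = d NOR n15 = 0 NOR 0 = 1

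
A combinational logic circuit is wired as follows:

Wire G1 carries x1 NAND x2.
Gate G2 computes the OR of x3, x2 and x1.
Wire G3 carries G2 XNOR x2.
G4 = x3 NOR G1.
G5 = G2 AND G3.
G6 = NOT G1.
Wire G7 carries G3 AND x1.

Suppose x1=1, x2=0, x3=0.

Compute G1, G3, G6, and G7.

G1 = x1 NAND x2 = 1 NAND 0 = 1
G2 = x3 OR x2 OR x1 = 0 OR 0 OR 1 = 1
G3 = G2 XNOR x2 = 1 XNOR 0 = 0
G6 = NOT G1 = NOT 1 = 0
G7 = G3 AND x1 = 0 AND 1 = 0

G1 = 1, G3 = 0, G6 = 0, G7 = 0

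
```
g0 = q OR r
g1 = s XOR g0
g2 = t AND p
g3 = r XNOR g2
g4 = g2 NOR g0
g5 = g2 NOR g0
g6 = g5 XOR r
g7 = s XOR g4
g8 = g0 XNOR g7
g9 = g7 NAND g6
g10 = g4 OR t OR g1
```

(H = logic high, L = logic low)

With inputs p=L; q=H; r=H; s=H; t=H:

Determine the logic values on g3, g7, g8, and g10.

g0 = q OR r = H OR H = H
g1 = s XOR g0 = H XOR H = L
g2 = t AND p = H AND L = L
g3 = r XNOR g2 = H XNOR L = L
g4 = g2 NOR g0 = L NOR H = L
g7 = s XOR g4 = H XOR L = H
g8 = g0 XNOR g7 = H XNOR H = H
g10 = g4 OR t OR g1 = L OR H OR L = H

g3 = L, g7 = H, g8 = H, g10 = H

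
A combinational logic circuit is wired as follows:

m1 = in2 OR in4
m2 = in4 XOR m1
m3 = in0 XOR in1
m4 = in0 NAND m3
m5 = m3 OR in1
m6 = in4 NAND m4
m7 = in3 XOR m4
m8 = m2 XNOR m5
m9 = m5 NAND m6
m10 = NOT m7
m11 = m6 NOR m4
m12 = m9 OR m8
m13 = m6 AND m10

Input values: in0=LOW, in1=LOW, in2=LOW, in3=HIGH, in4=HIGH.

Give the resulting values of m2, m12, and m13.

m2 = LOW, m12 = HIGH, m13 = LOW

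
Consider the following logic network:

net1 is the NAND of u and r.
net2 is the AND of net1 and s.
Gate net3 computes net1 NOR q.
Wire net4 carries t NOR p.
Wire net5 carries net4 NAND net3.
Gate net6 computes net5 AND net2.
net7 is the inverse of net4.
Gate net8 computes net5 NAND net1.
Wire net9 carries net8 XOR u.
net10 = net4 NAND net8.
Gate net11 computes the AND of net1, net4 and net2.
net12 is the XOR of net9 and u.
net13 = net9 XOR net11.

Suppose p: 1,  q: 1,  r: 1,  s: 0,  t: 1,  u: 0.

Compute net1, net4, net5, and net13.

net1 = 1, net4 = 0, net5 = 1, net13 = 0

net1 = u NAND r = 0 NAND 1 = 1
net2 = net1 AND s = 1 AND 0 = 0
net3 = net1 NOR q = 1 NOR 1 = 0
net4 = t NOR p = 1 NOR 1 = 0
net5 = net4 NAND net3 = 0 NAND 0 = 1
net8 = net5 NAND net1 = 1 NAND 1 = 0
net9 = net8 XOR u = 0 XOR 0 = 0
net11 = net1 AND net4 AND net2 = 1 AND 0 AND 0 = 0
net13 = net9 XOR net11 = 0 XOR 0 = 0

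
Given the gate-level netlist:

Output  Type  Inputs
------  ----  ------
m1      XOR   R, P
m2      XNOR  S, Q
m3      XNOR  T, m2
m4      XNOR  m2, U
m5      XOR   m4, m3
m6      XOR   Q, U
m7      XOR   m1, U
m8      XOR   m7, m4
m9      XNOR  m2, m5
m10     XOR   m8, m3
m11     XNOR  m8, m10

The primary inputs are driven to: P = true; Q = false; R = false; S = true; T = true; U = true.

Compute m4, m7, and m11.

m4 = false, m7 = false, m11 = true

m1 = R XOR P = false XOR true = true
m2 = S XNOR Q = true XNOR false = false
m3 = T XNOR m2 = true XNOR false = false
m4 = m2 XNOR U = false XNOR true = false
m7 = m1 XOR U = true XOR true = false
m8 = m7 XOR m4 = false XOR false = false
m10 = m8 XOR m3 = false XOR false = false
m11 = m8 XNOR m10 = false XNOR false = true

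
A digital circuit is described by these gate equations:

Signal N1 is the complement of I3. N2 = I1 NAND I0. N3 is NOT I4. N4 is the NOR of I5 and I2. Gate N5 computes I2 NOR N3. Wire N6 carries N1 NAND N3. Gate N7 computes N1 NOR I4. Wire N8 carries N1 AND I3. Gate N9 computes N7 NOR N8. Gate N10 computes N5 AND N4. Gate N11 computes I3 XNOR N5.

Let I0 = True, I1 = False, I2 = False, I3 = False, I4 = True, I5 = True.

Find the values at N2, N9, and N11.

N2 = True, N9 = True, N11 = False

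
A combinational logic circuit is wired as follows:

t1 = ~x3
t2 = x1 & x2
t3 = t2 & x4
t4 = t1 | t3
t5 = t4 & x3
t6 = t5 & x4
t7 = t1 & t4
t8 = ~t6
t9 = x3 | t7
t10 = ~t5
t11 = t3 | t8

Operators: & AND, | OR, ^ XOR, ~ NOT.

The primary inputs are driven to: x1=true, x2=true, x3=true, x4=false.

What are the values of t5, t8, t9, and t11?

t5 = false, t8 = true, t9 = true, t11 = true

t1 = NOT x3 = NOT true = false
t2 = x1 AND x2 = true AND true = true
t3 = t2 AND x4 = true AND false = false
t4 = t1 OR t3 = false OR false = false
t5 = t4 AND x3 = false AND true = false
t6 = t5 AND x4 = false AND false = false
t7 = t1 AND t4 = false AND false = false
t8 = NOT t6 = NOT false = true
t9 = x3 OR t7 = true OR false = true
t11 = t3 OR t8 = false OR true = true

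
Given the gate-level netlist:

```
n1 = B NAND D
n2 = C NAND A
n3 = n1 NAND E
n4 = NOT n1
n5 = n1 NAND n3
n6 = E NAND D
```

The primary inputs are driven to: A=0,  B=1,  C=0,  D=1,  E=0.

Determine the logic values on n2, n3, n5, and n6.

n2 = 1; n3 = 1; n5 = 1; n6 = 1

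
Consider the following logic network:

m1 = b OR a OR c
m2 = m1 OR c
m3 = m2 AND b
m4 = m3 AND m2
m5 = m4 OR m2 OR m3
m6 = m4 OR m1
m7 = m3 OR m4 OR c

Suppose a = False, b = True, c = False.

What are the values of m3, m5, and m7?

m1 = b OR a OR c = True OR False OR False = True
m2 = m1 OR c = True OR False = True
m3 = m2 AND b = True AND True = True
m4 = m3 AND m2 = True AND True = True
m5 = m4 OR m2 OR m3 = True OR True OR True = True
m7 = m3 OR m4 OR c = True OR True OR False = True

m3 = True, m5 = True, m7 = True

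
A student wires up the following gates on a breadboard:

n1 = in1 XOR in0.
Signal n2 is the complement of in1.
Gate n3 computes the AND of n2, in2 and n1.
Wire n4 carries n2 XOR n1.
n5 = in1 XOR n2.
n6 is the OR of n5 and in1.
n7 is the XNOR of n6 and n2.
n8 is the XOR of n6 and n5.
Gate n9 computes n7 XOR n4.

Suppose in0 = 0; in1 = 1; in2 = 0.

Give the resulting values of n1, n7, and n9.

n1 = 1, n7 = 0, n9 = 1

n1 = in1 XOR in0 = 1 XOR 0 = 1
n2 = NOT in1 = NOT 1 = 0
n4 = n2 XOR n1 = 0 XOR 1 = 1
n5 = in1 XOR n2 = 1 XOR 0 = 1
n6 = n5 OR in1 = 1 OR 1 = 1
n7 = n6 XNOR n2 = 1 XNOR 0 = 0
n9 = n7 XOR n4 = 0 XOR 1 = 1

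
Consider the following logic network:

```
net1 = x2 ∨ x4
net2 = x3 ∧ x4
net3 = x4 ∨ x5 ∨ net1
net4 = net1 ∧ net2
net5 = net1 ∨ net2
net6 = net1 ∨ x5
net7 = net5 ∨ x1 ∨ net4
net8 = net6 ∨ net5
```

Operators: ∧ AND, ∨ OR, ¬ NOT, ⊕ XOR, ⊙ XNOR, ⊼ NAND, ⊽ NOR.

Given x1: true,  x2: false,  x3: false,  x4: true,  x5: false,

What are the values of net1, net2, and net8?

net1 = true, net2 = false, net8 = true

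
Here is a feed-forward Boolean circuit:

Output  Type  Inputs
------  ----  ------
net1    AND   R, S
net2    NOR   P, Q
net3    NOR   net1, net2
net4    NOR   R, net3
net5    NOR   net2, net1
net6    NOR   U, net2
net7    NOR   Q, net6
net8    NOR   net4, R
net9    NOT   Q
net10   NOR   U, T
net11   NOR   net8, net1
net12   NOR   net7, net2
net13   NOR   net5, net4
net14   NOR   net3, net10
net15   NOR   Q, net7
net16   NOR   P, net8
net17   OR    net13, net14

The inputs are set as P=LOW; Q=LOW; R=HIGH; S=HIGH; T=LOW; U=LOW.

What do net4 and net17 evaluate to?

net4 = LOW, net17 = HIGH

net1 = R AND S = HIGH AND HIGH = HIGH
net2 = P NOR Q = LOW NOR LOW = HIGH
net3 = net1 NOR net2 = HIGH NOR HIGH = LOW
net4 = R NOR net3 = HIGH NOR LOW = LOW
net5 = net2 NOR net1 = HIGH NOR HIGH = LOW
net10 = U NOR T = LOW NOR LOW = HIGH
net13 = net5 NOR net4 = LOW NOR LOW = HIGH
net14 = net3 NOR net10 = LOW NOR HIGH = LOW
net17 = net13 OR net14 = HIGH OR LOW = HIGH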